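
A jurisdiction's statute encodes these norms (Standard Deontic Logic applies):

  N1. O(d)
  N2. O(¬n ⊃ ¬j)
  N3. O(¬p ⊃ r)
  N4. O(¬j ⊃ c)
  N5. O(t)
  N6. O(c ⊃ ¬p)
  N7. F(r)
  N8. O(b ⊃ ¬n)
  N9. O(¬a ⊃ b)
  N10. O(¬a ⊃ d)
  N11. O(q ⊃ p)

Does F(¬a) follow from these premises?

F(r) at premise 7 means O(¬r).
Premise 3 is O(¬p ⊃ r); contrapositively O(¬r ⊃ p). Since O(¬r) holds, K gives O(p).
Premise 6 is O(c ⊃ ¬p); contrapositively O(p ⊃ ¬c). Since O(p) holds, K gives O(¬c).
Premise 4 is O(¬j ⊃ c); contrapositively O(¬c ⊃ j). Since O(¬c) holds, K gives O(j).
The contrapositive of premise 2 (O(¬n ⊃ ¬j)) is O(j ⊃ n), and O(j) is already established, so O(n).
Premise 8 is O(b ⊃ ¬n); contrapositively O(n ⊃ ¬b). Since O(n) holds, K gives O(¬b).
The contrapositive of premise 9 (O(¬a ⊃ b)) is O(¬b ⊃ a), and O(¬b) is already established, so O(a).
Premises 1, 5, 10, 11 do not contribute to this derivation.
So O(a) holds, i.e. F(¬a). The claim follows.

Yes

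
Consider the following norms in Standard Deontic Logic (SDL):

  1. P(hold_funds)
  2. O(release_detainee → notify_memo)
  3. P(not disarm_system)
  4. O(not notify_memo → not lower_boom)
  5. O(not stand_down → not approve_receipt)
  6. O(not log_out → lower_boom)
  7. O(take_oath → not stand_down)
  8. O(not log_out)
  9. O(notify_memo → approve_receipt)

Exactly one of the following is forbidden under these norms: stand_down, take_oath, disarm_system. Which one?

Premise 8 states O(not log_out) outright.
Premise 6 is O(not log_out → lower_boom); since O(not log_out), deontic closure gives O(lower_boom).
Premise 4 is O(not notify_memo → not lower_boom); contrapositively O(lower_boom → notify_memo). Since O(lower_boom) holds, K gives O(notify_memo).
From O(notify_memo) and premise 9, O(notify_memo → approve_receipt), we obtain O(approve_receipt).
Premise 5, O(not stand_down → not approve_receipt), contraposes to O(approve_receipt → stand_down); with O(approve_receipt) we get O(stand_down).
Premise 7, O(take_oath → not stand_down), contraposes to O(stand_down → not take_oath); with O(stand_down) we get O(not take_oath).
So O(not take_oath) holds, i.e. take_oath is forbidden. None of the other listed options is forbidden under the premises.

take_oath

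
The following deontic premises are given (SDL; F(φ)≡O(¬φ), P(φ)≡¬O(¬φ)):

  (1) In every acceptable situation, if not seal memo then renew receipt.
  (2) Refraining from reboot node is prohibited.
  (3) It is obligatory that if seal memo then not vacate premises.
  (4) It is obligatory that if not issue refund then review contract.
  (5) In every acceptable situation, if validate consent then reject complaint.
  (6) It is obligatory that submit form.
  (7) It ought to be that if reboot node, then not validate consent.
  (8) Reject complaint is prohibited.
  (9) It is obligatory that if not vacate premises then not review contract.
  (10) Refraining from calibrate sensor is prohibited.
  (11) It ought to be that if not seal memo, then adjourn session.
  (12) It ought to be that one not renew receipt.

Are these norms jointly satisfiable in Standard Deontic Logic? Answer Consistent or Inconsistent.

Premise 5 is O(validate_consent → reject_complaint), but O(validate_consent) is not derivable from the premises, so it does not yield O(reject_complaint).
So O(reject_complaint) is not derivable, and the apparent clash with O(¬reject_complaint) does not arise.
A world satisfying every obligation exists (e.g. adjourn_session=false, calibrate_sensor=true, issue_refund=true, reboot_node=true, reject_complaint=false, renew_receipt=false, review_contract=false, seal_memo=true, submit_form=true, vacate_premises=false, validate_consent=false); no atom is both obligatory and forbidden, so the set is consistent.

Consistent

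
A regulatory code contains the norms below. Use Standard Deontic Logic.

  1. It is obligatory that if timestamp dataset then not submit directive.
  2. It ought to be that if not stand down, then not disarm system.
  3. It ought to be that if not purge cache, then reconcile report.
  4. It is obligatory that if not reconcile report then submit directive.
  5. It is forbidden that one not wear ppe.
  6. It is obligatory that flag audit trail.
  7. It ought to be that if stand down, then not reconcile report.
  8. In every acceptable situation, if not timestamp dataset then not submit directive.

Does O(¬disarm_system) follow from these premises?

Premises 1 and 8 are O(timestamp_dataset → ¬submit_directive) and O(¬timestamp_dataset → ¬submit_directive); every ideal world satisfies timestamp_dataset or ¬timestamp_dataset, so in either case ¬submit_directive holds — hence O(¬submit_directive).
The contrapositive of premise 4 (O(¬reconcile_report → submit_directive)) is O(¬submit_directive → reconcile_report), and O(¬submit_directive) is already established, so O(reconcile_report).
Premise 7 is O(stand_down → ¬reconcile_report); contrapositively O(reconcile_report → ¬stand_down). Since O(reconcile_report) holds, K gives O(¬stand_down).
Applying K to premise 2 (O(¬stand_down → ¬disarm_system)) and O(¬stand_down) yields O(¬disarm_system).
Premises 3, 5, 6 do not contribute to this derivation.
So O(¬disarm_system) follows.

Yes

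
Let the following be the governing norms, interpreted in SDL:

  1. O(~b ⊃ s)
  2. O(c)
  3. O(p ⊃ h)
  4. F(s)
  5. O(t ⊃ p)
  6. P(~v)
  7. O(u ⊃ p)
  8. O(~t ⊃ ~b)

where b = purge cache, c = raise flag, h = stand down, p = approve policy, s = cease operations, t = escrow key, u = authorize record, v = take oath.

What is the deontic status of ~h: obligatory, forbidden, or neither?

Forbidden

Premise 4, F(s), is equivalent to O(~s).
Premise 1, O(~b ⊃ s), contraposes to O(~s ⊃ b); with O(~s) we get O(b).
Premise 8 is O(~t ⊃ ~b); contrapositively O(b ⊃ t). Since O(b) holds, K gives O(t).
From O(t) and premise 5, O(t ⊃ p), we obtain O(p).
Applying K to premise 3 (O(p ⊃ h)) and O(p) yields O(h).
Premises 2, 6, 7 do not contribute to this derivation.
Thus O(h), which is F(~h): ~h is forbidden.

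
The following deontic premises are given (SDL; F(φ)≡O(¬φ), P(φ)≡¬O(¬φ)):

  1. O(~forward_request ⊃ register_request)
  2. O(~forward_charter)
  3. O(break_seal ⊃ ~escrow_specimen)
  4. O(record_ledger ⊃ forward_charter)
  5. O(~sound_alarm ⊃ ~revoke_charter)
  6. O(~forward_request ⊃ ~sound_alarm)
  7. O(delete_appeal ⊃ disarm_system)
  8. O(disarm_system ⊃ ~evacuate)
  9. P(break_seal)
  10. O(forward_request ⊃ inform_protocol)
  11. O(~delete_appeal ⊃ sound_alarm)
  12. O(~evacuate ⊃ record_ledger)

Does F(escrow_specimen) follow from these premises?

Premise 3 is O(break_seal ⊃ ~escrow_specimen), but O(break_seal) is not derivable from the premises (the permission P(break_seal) asserts only ~O(~break_seal), not O(break_seal)), so it does not yield O(~escrow_specimen).
No other premise forces O(~escrow_specimen). An ideal world satisfying every premise can still have escrow_specimen true, so F(escrow_specimen) is not derivable.

No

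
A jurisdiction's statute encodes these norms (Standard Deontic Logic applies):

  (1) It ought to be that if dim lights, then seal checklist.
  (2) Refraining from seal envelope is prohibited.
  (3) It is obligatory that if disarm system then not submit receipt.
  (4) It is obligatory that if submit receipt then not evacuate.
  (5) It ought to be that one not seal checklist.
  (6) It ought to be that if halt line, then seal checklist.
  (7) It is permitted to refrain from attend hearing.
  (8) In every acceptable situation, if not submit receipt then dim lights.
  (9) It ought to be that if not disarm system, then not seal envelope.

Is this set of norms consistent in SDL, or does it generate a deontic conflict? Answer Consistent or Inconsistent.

Inconsistent

Premise 2 is F(¬seal_envelope), i.e. O(seal_envelope).
The contrapositive of premise 9 (O(¬disarm_system → ¬seal_envelope)) is O(seal_envelope → disarm_system), and O(seal_envelope) is already established, so O(disarm_system).
With premise 3, O(disarm_system → ¬submit_receipt), the K-axiom yields O(¬submit_receipt).
From O(¬submit_receipt) and premise 8, O(¬submit_receipt → dim_lights), we obtain O(dim_lights).
Premise 1 is O(dim_lights → seal_checklist); since O(dim_lights), deontic closure gives O(seal_checklist).
Yet premise 5 states O(¬seal_checklist).
We now have both O(seal_checklist) and O(¬seal_checklist) — seal_checklist is simultaneously obligatory and forbidden, violating the D-axiom.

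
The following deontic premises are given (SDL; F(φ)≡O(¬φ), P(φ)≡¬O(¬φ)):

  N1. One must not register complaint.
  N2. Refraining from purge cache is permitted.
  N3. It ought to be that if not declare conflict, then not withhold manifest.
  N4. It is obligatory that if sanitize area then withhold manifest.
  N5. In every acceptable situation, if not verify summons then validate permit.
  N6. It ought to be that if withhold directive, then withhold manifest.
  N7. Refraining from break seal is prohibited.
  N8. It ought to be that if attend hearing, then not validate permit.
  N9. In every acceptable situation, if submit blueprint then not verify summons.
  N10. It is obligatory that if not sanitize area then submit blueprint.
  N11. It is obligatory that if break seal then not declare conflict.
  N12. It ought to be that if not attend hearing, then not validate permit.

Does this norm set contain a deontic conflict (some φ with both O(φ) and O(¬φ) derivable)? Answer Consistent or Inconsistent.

Inconsistent

By case analysis on ¬attend_hearing: premise 12 gives O(¬attend_hearing → ¬validate_permit) and premise 8 gives O(attend_hearing → ¬validate_permit), so O(¬validate_permit) either way.
Premise 5 is O(¬verify_summons → validate_permit); contrapositively O(¬validate_permit → verify_summons). Since O(¬validate_permit) holds, K gives O(verify_summons).
The contrapositive of premise 9 (O(submit_blueprint → ¬verify_summons)) is O(verify_summons → ¬submit_blueprint), and O(verify_summons) is already established, so O(¬submit_blueprint).
Premise 10, O(¬sanitize_area → submit_blueprint), contraposes to O(¬submit_blueprint → sanitize_area); with O(¬submit_blueprint) we get O(sanitize_area).
From O(sanitize_area) and premise 4, O(sanitize_area → withhold_manifest), we obtain O(withhold_manifest).
Premise 3, O(¬declare_conflict → ¬withhold_manifest), contraposes to O(withhold_manifest → declare_conflict); with O(withhold_manifest) we get O(declare_conflict).
Premise 11, O(break_seal → ¬declare_conflict), contraposes to O(declare_conflict → ¬break_seal); with O(declare_conflict) we get O(¬break_seal).
Yet premise 7 is F(¬break_seal), i.e. O(break_seal).
We now have both O(¬break_seal) and O(break_seal) — break_seal is simultaneously obligatory and forbidden, violating the D-axiom.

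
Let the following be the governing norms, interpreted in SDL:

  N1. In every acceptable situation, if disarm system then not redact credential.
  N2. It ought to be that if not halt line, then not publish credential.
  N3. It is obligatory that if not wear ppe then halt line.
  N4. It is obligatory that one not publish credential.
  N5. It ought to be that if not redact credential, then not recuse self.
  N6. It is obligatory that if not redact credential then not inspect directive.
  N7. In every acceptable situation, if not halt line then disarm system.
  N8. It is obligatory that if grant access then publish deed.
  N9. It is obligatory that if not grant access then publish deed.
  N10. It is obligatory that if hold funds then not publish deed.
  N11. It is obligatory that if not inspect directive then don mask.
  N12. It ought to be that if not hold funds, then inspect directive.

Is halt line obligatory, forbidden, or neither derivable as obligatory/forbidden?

Obligatory

Premises 8 and 9 cover both cases: O(grant_access → publish_deed) and O(¬grant_access → publish_deed). Since grant_access ∨ ¬grant_access is a tautology, O(publish_deed) follows.
The contrapositive of premise 10 (O(hold_funds → ¬publish_deed)) is O(publish_deed → ¬hold_funds), and O(publish_deed) is already established, so O(¬hold_funds).
With premise 12, O(¬hold_funds → inspect_directive), the K-axiom yields O(inspect_directive).
The contrapositive of premise 6 (O(¬redact_credential → ¬inspect_directive)) is O(inspect_directive → redact_credential), and O(inspect_directive) is already established, so O(redact_credential).
Premise 1 is O(disarm_system → ¬redact_credential); contrapositively O(redact_credential → ¬disarm_system). Since O(redact_credential) holds, K gives O(¬disarm_system).
The contrapositive of premise 7 (O(¬halt_line → disarm_system)) is O(¬disarm_system → halt_line), and O(¬disarm_system) is already established, so O(halt_line).
Premises 2, 3, 4, 5, 11 do not contribute to this derivation.
Hence halt_line is obligatory.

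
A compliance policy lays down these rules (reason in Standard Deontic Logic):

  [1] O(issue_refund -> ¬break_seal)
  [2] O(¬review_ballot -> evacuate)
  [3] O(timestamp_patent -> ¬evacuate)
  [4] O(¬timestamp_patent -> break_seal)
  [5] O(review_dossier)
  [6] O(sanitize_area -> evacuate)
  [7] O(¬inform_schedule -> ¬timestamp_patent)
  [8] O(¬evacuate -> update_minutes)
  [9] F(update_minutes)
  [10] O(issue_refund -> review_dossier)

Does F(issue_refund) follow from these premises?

Premise 9, F(update_minutes), is equivalent to O(¬update_minutes).
Premise 8, O(¬evacuate -> update_minutes), contraposes to O(¬update_minutes -> evacuate); with O(¬update_minutes) we get O(evacuate).
Premise 3 is O(timestamp_patent -> ¬evacuate); contrapositively O(evacuate -> ¬timestamp_patent). Since O(evacuate) holds, K gives O(¬timestamp_patent).
Applying K to premise 4 (O(¬timestamp_patent -> break_seal)) and O(¬timestamp_patent) yields O(break_seal).
The contrapositive of premise 1 (O(issue_refund -> ¬break_seal)) is O(break_seal -> ¬issue_refund), and O(break_seal) is already established, so O(¬issue_refund).
Premises 2, 5, 6, 7, 10 do not contribute to this derivation.
So O(¬issue_refund) holds, i.e. F(issue_refund). The claim follows.

Yes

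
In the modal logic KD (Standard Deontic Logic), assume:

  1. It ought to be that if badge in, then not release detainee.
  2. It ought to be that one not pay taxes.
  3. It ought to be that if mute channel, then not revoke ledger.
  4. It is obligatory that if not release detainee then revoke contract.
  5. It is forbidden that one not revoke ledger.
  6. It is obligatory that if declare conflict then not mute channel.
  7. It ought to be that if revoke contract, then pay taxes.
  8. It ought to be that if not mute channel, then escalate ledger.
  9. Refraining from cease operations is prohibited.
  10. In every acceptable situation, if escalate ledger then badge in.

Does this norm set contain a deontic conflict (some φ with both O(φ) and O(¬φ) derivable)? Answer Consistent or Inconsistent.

F(¬revoke_ledger) at premise 5 means O(revoke_ledger).
The contrapositive of premise 3 (O(mute_channel → ¬revoke_ledger)) is O(revoke_ledger → ¬mute_channel), and O(revoke_ledger) is already established, so O(¬mute_channel).
With premise 8, O(¬mute_channel → escalate_ledger), the K-axiom yields O(escalate_ledger).
Premise 10 is O(escalate_ledger → badge_in); since O(escalate_ledger), deontic closure gives O(badge_in).
Applying K to premise 1 (O(badge_in → ¬release_detainee)) and O(badge_in) yields O(¬release_detainee).
Applying K to premise 4 (O(¬release_detainee → revoke_contract)) and O(¬release_detainee) yields O(revoke_contract).
With premise 7, O(revoke_contract → pay_taxes), the K-axiom yields O(pay_taxes).
Yet premise 2 states O(¬pay_taxes).
We now have both O(pay_taxes) and O(¬pay_taxes) — pay_taxes is simultaneously obligatory and forbidden, violating the D-axiom.

Inconsistent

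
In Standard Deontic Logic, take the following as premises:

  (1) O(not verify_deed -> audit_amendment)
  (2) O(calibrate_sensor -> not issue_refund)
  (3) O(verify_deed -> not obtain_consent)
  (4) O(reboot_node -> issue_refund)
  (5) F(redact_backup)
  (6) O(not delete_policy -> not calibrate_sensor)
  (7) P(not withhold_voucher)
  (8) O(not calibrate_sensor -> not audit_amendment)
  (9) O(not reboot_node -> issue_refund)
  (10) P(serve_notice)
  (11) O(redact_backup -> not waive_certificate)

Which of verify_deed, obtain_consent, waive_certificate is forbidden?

Premises 9 and 4 cover both cases: O(not reboot_node -> issue_refund) and O(reboot_node -> issue_refund). Since not reboot_node ∨ reboot_node is a tautology, O(issue_refund) follows.
The contrapositive of premise 2 (O(calibrate_sensor -> not issue_refund)) is O(issue_refund -> not calibrate_sensor), and O(issue_refund) is already established, so O(not calibrate_sensor).
Premise 8 is O(not calibrate_sensor -> not audit_amendment); since O(not calibrate_sensor), deontic closure gives O(not audit_amendment).
The contrapositive of premise 1 (O(not verify_deed -> audit_amendment)) is O(not audit_amendment -> verify_deed), and O(not audit_amendment) is already established, so O(verify_deed).
From O(verify_deed) and premise 3, O(verify_deed -> not obtain_consent), we obtain O(not obtain_consent).
So O(not obtain_consent) holds, i.e. obtain_consent is forbidden. None of the other listed options is forbidden under the premises.

obtain_consent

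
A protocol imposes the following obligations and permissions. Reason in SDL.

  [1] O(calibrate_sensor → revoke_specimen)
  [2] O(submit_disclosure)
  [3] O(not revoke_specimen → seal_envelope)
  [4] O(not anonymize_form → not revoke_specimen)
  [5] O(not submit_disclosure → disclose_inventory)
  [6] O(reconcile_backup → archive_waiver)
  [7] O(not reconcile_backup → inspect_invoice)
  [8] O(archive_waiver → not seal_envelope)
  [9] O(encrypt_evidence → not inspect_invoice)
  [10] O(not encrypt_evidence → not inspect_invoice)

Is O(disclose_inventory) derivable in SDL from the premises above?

No

Premise 5 is O(not submit_disclosure → disclose_inventory), but O(not submit_disclosure) is not derivable from the premises, so it does not yield O(disclose_inventory).
No other premise forces O(disclose_inventory). An ideal world satisfying every premise can still have disclose_inventory false, so O(disclose_inventory) is not derivable.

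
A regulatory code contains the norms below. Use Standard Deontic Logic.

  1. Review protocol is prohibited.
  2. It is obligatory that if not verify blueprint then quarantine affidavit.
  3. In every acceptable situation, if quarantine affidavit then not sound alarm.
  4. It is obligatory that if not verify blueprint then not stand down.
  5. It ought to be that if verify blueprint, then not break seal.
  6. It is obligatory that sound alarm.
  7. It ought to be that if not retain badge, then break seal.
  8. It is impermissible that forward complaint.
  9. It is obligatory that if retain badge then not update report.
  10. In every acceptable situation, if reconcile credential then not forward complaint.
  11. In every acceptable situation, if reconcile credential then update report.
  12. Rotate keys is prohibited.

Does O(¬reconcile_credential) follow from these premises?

Yes

Premise 6 gives O(sound_alarm).
Premise 3, O(quarantine_affidavit → ¬sound_alarm), contraposes to O(sound_alarm → ¬quarantine_affidavit); with O(sound_alarm) we get O(¬quarantine_affidavit).
The contrapositive of premise 2 (O(¬verify_blueprint → quarantine_affidavit)) is O(¬quarantine_affidavit → verify_blueprint), and O(¬quarantine_affidavit) is already established, so O(verify_blueprint).
Premise 5 is O(verify_blueprint → ¬break_seal); since O(verify_blueprint), deontic closure gives O(¬break_seal).
Premise 7, O(¬retain_badge → break_seal), contraposes to O(¬break_seal → retain_badge); with O(¬break_seal) we get O(retain_badge).
Premise 9 is O(retain_badge → ¬update_report); since O(retain_badge), deontic closure gives O(¬update_report).
Premise 11, O(reconcile_credential → update_report), contraposes to O(¬update_report → ¬reconcile_credential); with O(¬update_report) we get O(¬reconcile_credential).
Premises 1, 4, 8, 10, 12 do not contribute to this derivation.
So O(¬reconcile_credential) follows.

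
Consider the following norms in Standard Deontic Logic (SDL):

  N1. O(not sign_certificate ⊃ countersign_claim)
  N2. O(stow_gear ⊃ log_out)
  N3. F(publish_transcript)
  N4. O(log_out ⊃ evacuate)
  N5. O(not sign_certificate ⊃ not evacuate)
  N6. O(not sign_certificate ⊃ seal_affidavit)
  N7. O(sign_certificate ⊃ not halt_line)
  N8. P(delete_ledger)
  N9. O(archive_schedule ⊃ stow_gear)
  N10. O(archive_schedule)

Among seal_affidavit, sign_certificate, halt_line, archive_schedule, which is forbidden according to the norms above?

From premise 10 we have O(archive_schedule).
Applying K to premise 9 (O(archive_schedule ⊃ stow_gear)) and O(archive_schedule) yields O(stow_gear).
Applying K to premise 2 (O(stow_gear ⊃ log_out)) and O(stow_gear) yields O(log_out).
Applying K to premise 4 (O(log_out ⊃ evacuate)) and O(log_out) yields O(evacuate).
Premise 5, O(not sign_certificate ⊃ not evacuate), contraposes to O(evacuate ⊃ sign_certificate); with O(evacuate) we get O(sign_certificate).
Premise 7 is O(sign_certificate ⊃ not halt_line); since O(sign_certificate), deontic closure gives O(not halt_line).
So O(not halt_line) holds, i.e. halt_line is forbidden. None of the other listed options is forbidden under the premises.

halt_line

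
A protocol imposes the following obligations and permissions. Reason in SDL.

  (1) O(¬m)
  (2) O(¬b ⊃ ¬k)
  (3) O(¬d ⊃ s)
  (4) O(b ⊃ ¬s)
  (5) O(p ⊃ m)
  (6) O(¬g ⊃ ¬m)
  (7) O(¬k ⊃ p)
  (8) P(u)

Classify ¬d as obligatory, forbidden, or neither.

Premise 1 states O(¬m) outright.
Premise 5, O(p ⊃ m), contraposes to O(¬m ⊃ ¬p); with O(¬m) we get O(¬p).
Premise 7, O(¬k ⊃ p), contraposes to O(¬p ⊃ k); with O(¬p) we get O(k).
The contrapositive of premise 2 (O(¬b ⊃ ¬k)) is O(k ⊃ b), and O(k) is already established, so O(b).
From O(b) and premise 4, O(b ⊃ ¬s), we obtain O(¬s).
Premise 3 is O(¬d ⊃ s); contrapositively O(¬s ⊃ d). Since O(¬s) holds, K gives O(d).
Premises 6, 8 do not contribute to this derivation.
Thus O(d), which is F(¬d): ¬d is forbidden.

Forbidden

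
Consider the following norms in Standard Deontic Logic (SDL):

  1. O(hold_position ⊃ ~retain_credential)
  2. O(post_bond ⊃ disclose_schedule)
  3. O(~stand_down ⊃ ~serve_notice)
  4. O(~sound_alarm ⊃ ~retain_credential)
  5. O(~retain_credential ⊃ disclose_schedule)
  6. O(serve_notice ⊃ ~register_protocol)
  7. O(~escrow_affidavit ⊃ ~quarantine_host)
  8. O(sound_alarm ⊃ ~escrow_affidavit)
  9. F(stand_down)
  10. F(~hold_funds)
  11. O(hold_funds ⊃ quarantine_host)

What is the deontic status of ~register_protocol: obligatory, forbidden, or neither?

Neither

Premise 6 is O(serve_notice ⊃ ~register_protocol), but O(serve_notice) is not derivable from the premises, so it does not yield O(~register_protocol).
No premise or chain of K-axiom applications forces O(~register_protocol), and none forces O(register_protocol). So ~register_protocol is neither obligatory nor forbidden under these norms.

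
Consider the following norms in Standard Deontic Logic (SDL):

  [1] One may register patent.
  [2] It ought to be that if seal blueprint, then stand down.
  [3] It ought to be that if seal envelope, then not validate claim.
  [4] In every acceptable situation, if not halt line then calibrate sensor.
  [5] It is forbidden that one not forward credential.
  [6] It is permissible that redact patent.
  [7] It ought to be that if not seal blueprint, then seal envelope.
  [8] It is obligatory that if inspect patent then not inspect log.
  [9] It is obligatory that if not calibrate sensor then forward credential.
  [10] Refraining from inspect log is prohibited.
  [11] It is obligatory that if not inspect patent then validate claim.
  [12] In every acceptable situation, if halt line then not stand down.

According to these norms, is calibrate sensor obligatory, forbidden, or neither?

Premise 10 is F(¬inspect_log), i.e. O(inspect_log).
The contrapositive of premise 8 (O(inspect_patent → ¬inspect_log)) is O(inspect_log → ¬inspect_patent), and O(inspect_log) is already established, so O(¬inspect_patent).
With premise 11, O(¬inspect_patent → validate_claim), the K-axiom yields O(validate_claim).
Premise 3, O(seal_envelope → ¬validate_claim), contraposes to O(validate_claim → ¬seal_envelope); with O(validate_claim) we get O(¬seal_envelope).
The contrapositive of premise 7 (O(¬seal_blueprint → seal_envelope)) is O(¬seal_envelope → seal_blueprint), and O(¬seal_envelope) is already established, so O(seal_blueprint).
With premise 2, O(seal_blueprint → stand_down), the K-axiom yields O(stand_down).
Premise 12 is O(halt_line → ¬stand_down); contrapositively O(stand_down → ¬halt_line). Since O(stand_down) holds, K gives O(¬halt_line).
With premise 4, O(¬halt_line → calibrate_sensor), the K-axiom yields O(calibrate_sensor).
Premises 1, 5, 6, 9 do not contribute to this derivation.
Hence calibrate_sensor is obligatory.

Obligatory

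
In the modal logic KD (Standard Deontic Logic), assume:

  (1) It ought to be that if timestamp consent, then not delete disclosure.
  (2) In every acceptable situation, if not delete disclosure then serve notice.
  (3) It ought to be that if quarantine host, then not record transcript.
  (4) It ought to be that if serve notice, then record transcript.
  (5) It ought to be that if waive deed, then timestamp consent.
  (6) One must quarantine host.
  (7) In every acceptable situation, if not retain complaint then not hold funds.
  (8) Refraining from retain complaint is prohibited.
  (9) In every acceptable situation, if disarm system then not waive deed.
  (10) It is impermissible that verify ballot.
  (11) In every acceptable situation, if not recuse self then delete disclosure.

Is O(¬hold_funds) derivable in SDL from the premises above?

Premise 7 is O(¬retain_complaint → ¬hold_funds), but O(¬retain_complaint) is not derivable from the premises, so it does not yield O(¬hold_funds).
No other premise forces O(¬hold_funds). An ideal world satisfying every premise can still have ¬hold_funds false, so O(¬hold_funds) is not derivable.

No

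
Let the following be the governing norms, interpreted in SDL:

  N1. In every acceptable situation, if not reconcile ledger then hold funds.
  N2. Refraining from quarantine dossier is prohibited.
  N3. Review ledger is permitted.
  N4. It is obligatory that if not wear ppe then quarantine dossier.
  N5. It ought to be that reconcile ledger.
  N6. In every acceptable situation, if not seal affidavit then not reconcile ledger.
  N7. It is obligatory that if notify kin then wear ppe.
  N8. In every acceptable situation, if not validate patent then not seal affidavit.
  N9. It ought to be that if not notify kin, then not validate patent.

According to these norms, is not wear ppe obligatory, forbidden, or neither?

Premise 5 states O(reconcile_ledger) outright.
The contrapositive of premise 6 (O(¬seal_affidavit → ¬reconcile_ledger)) is O(reconcile_ledger → seal_affidavit), and O(reconcile_ledger) is already established, so O(seal_affidavit).
The contrapositive of premise 8 (O(¬validate_patent → ¬seal_affidavit)) is O(seal_affidavit → validate_patent), and O(seal_affidavit) is already established, so O(validate_patent).
Premise 9, O(¬notify_kin → ¬validate_patent), contraposes to O(validate_patent → notify_kin); with O(validate_patent) we get O(notify_kin).
From O(notify_kin) and premise 7, O(notify_kin → wear_ppe), we obtain O(wear_ppe).
Premises 1, 2, 3, 4 do not contribute to this derivation.
Thus O(wear_ppe), which is F(¬wear_ppe): ¬wear_ppe is forbidden.

Forbidden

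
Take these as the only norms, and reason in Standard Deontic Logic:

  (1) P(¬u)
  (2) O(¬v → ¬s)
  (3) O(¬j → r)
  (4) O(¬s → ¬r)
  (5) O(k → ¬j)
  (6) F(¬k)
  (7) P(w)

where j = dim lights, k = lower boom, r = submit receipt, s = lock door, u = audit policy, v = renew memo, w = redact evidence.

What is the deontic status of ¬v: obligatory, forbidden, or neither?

Premise 6 is F(¬k), i.e. O(k).
With premise 5, O(k → ¬j), the K-axiom yields O(¬j).
With premise 3, O(¬j → r), the K-axiom yields O(r).
Premise 4 is O(¬s → ¬r); contrapositively O(r → s). Since O(r) holds, K gives O(s).
Premise 2, O(¬v → ¬s), contraposes to O(s → v); with O(s) we get O(v).
Premises 1, 7 do not contribute to this derivation.
Thus O(v), which is F(¬v): ¬v is forbidden.

Forbidden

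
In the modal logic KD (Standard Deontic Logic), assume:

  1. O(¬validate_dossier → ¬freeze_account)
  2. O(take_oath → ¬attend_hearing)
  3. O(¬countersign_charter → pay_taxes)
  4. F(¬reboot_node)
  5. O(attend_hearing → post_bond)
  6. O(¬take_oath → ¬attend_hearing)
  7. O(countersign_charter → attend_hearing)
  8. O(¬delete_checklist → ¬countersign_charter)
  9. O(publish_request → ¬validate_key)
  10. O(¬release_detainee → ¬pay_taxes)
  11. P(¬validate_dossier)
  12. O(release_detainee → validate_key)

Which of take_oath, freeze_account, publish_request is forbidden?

Premises 2 and 6 cover both cases: O(take_oath → ¬attend_hearing) and O(¬take_oath → ¬attend_hearing). Since take_oath ∨ ¬take_oath is a tautology, O(¬attend_hearing) follows.
The contrapositive of premise 7 (O(countersign_charter → attend_hearing)) is O(¬attend_hearing → ¬countersign_charter), and O(¬attend_hearing) is already established, so O(¬countersign_charter).
From O(¬countersign_charter) and premise 3, O(¬countersign_charter → pay_taxes), we obtain O(pay_taxes).
Premise 10, O(¬release_detainee → ¬pay_taxes), contraposes to O(pay_taxes → release_detainee); with O(pay_taxes) we get O(release_detainee).
From O(release_detainee) and premise 12, O(release_detainee → validate_key), we obtain O(validate_key).
The contrapositive of premise 9 (O(publish_request → ¬validate_key)) is O(validate_key → ¬publish_request), and O(validate_key) is already established, so O(¬publish_request).
So O(¬publish_request) holds, i.e. publish_request is forbidden. None of the other listed options is forbidden under the premises.

publish_request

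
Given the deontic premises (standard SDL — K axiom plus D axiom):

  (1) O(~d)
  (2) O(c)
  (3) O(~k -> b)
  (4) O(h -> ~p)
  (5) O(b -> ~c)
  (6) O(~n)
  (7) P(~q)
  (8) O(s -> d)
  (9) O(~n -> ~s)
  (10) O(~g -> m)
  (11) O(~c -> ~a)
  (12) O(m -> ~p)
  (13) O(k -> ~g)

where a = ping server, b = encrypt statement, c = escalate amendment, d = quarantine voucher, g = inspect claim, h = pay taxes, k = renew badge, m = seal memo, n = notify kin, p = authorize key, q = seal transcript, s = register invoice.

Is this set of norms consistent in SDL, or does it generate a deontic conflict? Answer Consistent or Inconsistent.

Consistent

Premise 8 is O(s -> d), but O(s) is not derivable from the premises, so it does not yield O(d).
So O(d) is not derivable, and the apparent clash with O(~d) does not arise.
A world satisfying every obligation exists (e.g. a=false, b=false, c=true, d=false, g=false, h=false, k=true, m=true, n=false, p=false, q=false, s=false); no atom is both obligatory and forbidden, so the set is consistent.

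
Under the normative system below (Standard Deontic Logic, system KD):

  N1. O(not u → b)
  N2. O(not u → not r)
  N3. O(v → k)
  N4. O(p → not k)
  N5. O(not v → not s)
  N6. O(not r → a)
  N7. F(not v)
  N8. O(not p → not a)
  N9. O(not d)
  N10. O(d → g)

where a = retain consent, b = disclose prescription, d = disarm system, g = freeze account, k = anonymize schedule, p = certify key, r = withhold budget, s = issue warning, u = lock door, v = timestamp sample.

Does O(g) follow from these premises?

Premise 10 is O(d → g), but O(d) is not derivable from the premises, so it does not yield O(g).
No other premise forces O(g). An ideal world satisfying every premise can still have g false, so O(g) is not derivable.

No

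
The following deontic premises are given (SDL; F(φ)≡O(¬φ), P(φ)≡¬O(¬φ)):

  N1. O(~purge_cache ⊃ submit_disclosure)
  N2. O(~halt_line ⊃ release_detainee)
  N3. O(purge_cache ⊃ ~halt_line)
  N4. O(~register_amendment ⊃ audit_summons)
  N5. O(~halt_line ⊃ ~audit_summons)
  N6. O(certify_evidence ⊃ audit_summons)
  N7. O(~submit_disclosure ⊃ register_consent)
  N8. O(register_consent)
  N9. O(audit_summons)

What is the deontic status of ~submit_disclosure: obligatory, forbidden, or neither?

From premise 9 we have O(audit_summons).
The contrapositive of premise 5 (O(~halt_line ⊃ ~audit_summons)) is O(audit_summons ⊃ halt_line), and O(audit_summons) is already established, so O(halt_line).
Premise 3, O(purge_cache ⊃ ~halt_line), contraposes to O(halt_line ⊃ ~purge_cache); with O(halt_line) we get O(~purge_cache).
Premise 1 is O(~purge_cache ⊃ submit_disclosure); since O(~purge_cache), deontic closure gives O(submit_disclosure).
Premises 2, 4, 6, 7, 8 do not contribute to this derivation.
Thus O(submit_disclosure), which is F(~submit_disclosure): ~submit_disclosure is forbidden.

Forbidden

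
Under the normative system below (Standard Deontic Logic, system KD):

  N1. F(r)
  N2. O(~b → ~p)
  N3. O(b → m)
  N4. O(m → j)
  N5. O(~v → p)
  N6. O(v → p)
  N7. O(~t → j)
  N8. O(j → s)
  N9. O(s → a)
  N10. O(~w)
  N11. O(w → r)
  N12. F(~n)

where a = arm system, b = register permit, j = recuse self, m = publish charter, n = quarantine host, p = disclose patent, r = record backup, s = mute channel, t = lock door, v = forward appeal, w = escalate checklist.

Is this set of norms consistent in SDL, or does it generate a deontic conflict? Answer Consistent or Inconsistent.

Premise 11 is O(w → r), but O(w) is not derivable from the premises, so it does not yield O(r).
So O(r) is not derivable, and the apparent clash with O(~r) does not arise.
A world satisfying every obligation exists (e.g. a=true, b=true, j=true, m=true, n=true, p=true, r=false, s=true, t=false, v=false, w=false); no atom is both obligatory and forbidden, so the set is consistent.

Consistent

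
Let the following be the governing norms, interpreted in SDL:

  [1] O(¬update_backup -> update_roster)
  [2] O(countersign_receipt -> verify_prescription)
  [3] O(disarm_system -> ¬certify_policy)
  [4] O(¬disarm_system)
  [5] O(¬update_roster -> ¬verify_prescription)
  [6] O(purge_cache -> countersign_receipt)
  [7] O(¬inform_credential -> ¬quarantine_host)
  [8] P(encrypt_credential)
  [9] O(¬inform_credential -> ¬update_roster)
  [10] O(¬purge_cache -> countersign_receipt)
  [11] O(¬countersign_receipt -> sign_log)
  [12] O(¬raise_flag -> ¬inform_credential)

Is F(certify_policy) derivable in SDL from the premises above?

Premise 3 is O(disarm_system -> ¬certify_policy), but O(disarm_system) is not derivable from the premises, so it does not yield O(¬certify_policy).
No other premise forces O(¬certify_policy). An ideal world satisfying every premise can still have certify_policy true, so F(certify_policy) is not derivable.

No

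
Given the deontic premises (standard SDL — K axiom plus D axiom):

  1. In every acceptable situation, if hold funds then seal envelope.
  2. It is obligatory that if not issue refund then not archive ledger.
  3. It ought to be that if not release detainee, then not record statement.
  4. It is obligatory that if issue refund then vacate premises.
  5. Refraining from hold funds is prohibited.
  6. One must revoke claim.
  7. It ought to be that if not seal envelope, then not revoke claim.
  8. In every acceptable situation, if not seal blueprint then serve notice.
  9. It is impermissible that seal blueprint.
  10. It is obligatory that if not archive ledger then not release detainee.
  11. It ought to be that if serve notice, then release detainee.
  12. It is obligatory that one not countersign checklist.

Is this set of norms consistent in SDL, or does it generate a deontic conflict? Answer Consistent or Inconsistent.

Consistent

Premise 7 is O(¬seal_envelope → ¬revoke_claim), but O(¬seal_envelope) is not derivable from the premises, so it does not yield O(¬revoke_claim).
So O(¬revoke_claim) is not derivable, and the apparent clash with O(revoke_claim) does not arise.
A world satisfying every obligation exists (e.g. archive_ledger=true, countersign_checklist=false, hold_funds=true, issue_refund=true, record_statement=false, release_detainee=true, revoke_claim=true, seal_blueprint=false, seal_envelope=true, serve_notice=true, vacate_premises=true); no atom is both obligatory and forbidden, so the set is consistent.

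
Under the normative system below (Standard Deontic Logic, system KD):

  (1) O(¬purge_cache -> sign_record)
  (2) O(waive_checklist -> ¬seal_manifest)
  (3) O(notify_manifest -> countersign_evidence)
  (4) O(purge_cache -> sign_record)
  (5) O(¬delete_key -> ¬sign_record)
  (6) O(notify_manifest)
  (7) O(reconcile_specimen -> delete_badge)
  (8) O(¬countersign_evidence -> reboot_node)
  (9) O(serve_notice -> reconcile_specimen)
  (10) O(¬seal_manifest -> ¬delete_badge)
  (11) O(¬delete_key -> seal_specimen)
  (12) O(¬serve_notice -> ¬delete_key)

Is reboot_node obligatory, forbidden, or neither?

Premise 8 is O(¬countersign_evidence -> reboot_node), but O(¬countersign_evidence) is not derivable from the premises, so it does not yield O(reboot_node).
No premise or chain of K-axiom applications forces O(reboot_node), and none forces O(¬reboot_node). So reboot_node is neither obligatory nor forbidden under these norms.

Neither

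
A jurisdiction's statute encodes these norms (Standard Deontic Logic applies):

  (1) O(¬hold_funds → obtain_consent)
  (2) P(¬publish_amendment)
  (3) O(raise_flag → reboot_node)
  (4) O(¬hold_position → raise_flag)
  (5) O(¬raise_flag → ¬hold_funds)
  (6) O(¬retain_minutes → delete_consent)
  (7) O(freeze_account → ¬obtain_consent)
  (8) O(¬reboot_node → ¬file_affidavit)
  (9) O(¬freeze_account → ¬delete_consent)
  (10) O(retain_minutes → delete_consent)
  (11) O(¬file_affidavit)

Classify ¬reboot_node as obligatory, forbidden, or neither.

Forbidden

Premises 6 and 10 are O(¬retain_minutes → delete_consent) and O(retain_minutes → delete_consent); every ideal world satisfies ¬retain_minutes or retain_minutes, so in either case delete_consent holds — hence O(delete_consent).
The contrapositive of premise 9 (O(¬freeze_account → ¬delete_consent)) is O(delete_consent → freeze_account), and O(delete_consent) is already established, so O(freeze_account).
Applying K to premise 7 (O(freeze_account → ¬obtain_consent)) and O(freeze_account) yields O(¬obtain_consent).
The contrapositive of premise 1 (O(¬hold_funds → obtain_consent)) is O(¬obtain_consent → hold_funds), and O(¬obtain_consent) is already established, so O(hold_funds).
Premise 5, O(¬raise_flag → ¬hold_funds), contraposes to O(hold_funds → raise_flag); with O(hold_funds) we get O(raise_flag).
Applying K to premise 3 (O(raise_flag → reboot_node)) and O(raise_flag) yields O(reboot_node).
Premises 2, 4, 8, 11 do not contribute to this derivation.
Thus O(reboot_node), which is F(¬reboot_node): ¬reboot_node is forbidden.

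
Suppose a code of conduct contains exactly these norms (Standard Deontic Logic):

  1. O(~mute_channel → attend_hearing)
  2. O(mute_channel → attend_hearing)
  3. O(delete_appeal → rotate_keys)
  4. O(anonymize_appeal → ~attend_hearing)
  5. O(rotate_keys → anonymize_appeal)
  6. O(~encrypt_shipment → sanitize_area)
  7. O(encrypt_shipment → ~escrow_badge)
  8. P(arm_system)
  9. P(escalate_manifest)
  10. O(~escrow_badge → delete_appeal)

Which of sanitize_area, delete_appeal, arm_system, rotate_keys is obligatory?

sanitize_area

Premises 2 and 1 are O(mute_channel → attend_hearing) and O(~mute_channel → attend_hearing); every ideal world satisfies mute_channel or ~mute_channel, so in either case attend_hearing holds — hence O(attend_hearing).
Premise 4, O(anonymize_appeal → ~attend_hearing), contraposes to O(attend_hearing → ~anonymize_appeal); with O(attend_hearing) we get O(~anonymize_appeal).
Premise 5, O(rotate_keys → anonymize_appeal), contraposes to O(~anonymize_appeal → ~rotate_keys); with O(~anonymize_appeal) we get O(~rotate_keys).
Premise 3, O(delete_appeal → rotate_keys), contraposes to O(~rotate_keys → ~delete_appeal); with O(~rotate_keys) we get O(~delete_appeal).
Premise 10, O(~escrow_badge → delete_appeal), contraposes to O(~delete_appeal → escrow_badge); with O(~delete_appeal) we get O(escrow_badge).
Premise 7 is O(encrypt_shipment → ~escrow_badge); contrapositively O(escrow_badge → ~encrypt_shipment). Since O(escrow_badge) holds, K gives O(~encrypt_shipment).
From O(~encrypt_shipment) and premise 6, O(~encrypt_shipment → sanitize_area), we obtain O(sanitize_area).
So O(sanitize_area) holds — sanitize_area is obligatory. None of the other listed options is made obligatory by any chain of premises.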